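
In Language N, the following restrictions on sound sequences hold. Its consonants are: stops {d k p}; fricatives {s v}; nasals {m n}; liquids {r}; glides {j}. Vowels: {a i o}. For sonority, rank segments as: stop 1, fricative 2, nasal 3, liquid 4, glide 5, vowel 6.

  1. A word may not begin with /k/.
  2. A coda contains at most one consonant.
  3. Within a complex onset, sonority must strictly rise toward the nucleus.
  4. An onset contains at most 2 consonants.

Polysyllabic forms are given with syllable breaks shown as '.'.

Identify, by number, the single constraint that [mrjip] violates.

[mrjip]: syllable 1 onset /mrj/ has 3 consonants (> 2).
This is a violation of constraint 4: "An onset contains at most 2 consonants."
The remaining constraints (1, 2, 3) are satisfied.

4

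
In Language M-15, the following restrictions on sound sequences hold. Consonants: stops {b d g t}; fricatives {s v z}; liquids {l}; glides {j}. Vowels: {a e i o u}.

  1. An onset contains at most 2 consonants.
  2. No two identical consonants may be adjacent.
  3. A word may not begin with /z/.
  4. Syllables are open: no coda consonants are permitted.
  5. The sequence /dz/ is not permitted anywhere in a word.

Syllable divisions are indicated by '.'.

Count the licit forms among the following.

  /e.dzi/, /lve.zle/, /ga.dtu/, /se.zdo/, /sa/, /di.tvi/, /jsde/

5

/e.dzi/ — violates constraint 5: contains banned sequence /dz/ → illicit
/lve.zle/ — σ1 onset /lv/ (2C), coda /∅/ ok; σ2 onset /zl/ (2C), coda /∅/ ok → licit
/ga.dtu/ — σ1 onset /g/, coda /∅/ ok; σ2 onset /dt/ (2C), coda /∅/ ok → licit
/se.zdo/ — σ1 onset /s/, coda /∅/ ok; σ2 onset /zd/ (2C), coda /∅/ ok → licit
/sa/ — σ1 onset /s/, coda /∅/ ok → licit
/di.tvi/ — σ1 onset /d/, coda /∅/ ok; σ2 onset /tv/ (2C), coda /∅/ ok → licit
/jsde/ — violates constraint 1: syllable 1 onset /jsd/ has 3 consonants (> 2) → illicit
Licit: /lve.zle/, /ga.dtu/, /se.zdo/, /sa/, /di.tvi/ → 5.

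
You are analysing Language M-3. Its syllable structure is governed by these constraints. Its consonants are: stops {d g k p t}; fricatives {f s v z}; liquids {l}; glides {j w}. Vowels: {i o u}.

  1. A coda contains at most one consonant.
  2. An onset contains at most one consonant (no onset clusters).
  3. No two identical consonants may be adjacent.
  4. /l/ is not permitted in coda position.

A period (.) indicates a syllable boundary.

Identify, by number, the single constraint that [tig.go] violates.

3

[tig.go]: adjacent identical consonants /gg/.
This is a violation of constraint 3: "No two identical consonants may be adjacent."
The remaining constraints (1, 2, 4) are satisfied.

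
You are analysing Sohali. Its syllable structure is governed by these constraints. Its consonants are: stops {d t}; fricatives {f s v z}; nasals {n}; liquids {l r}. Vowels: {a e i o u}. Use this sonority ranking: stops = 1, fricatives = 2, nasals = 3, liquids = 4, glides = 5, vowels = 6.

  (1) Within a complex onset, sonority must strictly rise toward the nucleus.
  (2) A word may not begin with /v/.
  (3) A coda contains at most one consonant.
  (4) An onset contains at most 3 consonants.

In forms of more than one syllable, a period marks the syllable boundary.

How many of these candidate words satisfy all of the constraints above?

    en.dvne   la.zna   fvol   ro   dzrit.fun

en.dvne — σ1 onset /∅/, coda /n/ ok; σ2 onset /dvn/ (1→2→3 rises), coda /∅/ ok → permitted
la.zna — σ1 onset /l/, coda /∅/ ok; σ2 onset /zn/ (2→3 rises), coda /∅/ ok → permitted
fvol — violates constraint 1: syllable 1 onset /fv/: /f/ (fricative, 2) → /v/ (fricative, 2) does not rise → not permitted
ro — σ1 onset /r/, coda /∅/ ok → permitted
dzrit.fun — σ1 onset /dzr/ (1→2→4 rises), coda /t/ ok; σ2 onset /f/, coda /n/ ok → permitted
Permitted: en.dvne, la.zna, ro, dzrit.fun → 4.

4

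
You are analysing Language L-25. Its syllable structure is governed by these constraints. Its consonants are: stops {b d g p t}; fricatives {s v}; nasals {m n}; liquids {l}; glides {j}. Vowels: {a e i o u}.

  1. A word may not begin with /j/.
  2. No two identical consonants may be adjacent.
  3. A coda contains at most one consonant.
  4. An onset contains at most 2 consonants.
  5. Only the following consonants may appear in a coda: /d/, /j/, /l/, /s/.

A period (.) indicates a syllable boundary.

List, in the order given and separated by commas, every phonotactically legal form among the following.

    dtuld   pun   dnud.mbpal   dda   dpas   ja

dpas

dtuld — violates constraint 3: syllable 1 coda /ld/ has 2 consonants (> 1) → phonotactically illegal
pun — violates constraint 5: syllable 1 coda contains /n/, which is not a licensed coda consonant → phonotactically illegal
dnud.mbpal — violates constraint 4: syllable 2 onset /mbp/ has 3 consonants (> 2) → phonotactically illegal
dda — violates constraint 2: adjacent identical consonants /dd/ → phonotactically illegal
dpas — σ1 onset /dp/ (2C), coda /s/ ok → phonotactically legal
ja — violates constraint 1: word begins with /j/ → phonotactically illegal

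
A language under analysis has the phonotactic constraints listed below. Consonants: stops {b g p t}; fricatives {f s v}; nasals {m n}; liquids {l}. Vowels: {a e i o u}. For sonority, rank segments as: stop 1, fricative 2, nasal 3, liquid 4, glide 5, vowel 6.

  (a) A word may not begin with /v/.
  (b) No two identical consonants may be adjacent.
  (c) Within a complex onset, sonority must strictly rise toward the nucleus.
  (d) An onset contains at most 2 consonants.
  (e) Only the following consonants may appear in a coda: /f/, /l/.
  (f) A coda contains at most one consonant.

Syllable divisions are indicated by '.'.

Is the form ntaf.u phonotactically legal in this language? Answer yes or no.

ntaf.u — violates constraint (c): syllable 1 onset /nt/: /n/ (nasal, 3) → /t/ (stop, 1) does not rise → phonotactically illegal

no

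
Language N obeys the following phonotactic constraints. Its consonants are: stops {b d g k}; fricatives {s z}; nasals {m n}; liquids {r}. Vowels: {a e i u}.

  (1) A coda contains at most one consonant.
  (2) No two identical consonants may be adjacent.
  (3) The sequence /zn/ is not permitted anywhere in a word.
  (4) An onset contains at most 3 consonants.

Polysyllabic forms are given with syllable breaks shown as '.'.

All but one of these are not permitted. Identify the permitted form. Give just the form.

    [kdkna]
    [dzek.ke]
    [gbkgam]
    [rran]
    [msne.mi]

[msne.mi]

[kdkna] — violates constraint 4: syllable 1 onset /kdkn/ has 4 consonants (> 3) → not permitted
[dzek.ke] — violates constraint 2: adjacent identical consonants /kk/ → not permitted
[gbkgam] — violates constraint 4: syllable 1 onset /gbkg/ has 4 consonants (> 3) → not permitted
[rran] — violates constraint 2: adjacent identical consonants /rr/ → not permitted
[msne.mi] — σ1 onset /msn/ (3C), coda /∅/ ok; σ2 onset /m/, coda /∅/ ok → permitted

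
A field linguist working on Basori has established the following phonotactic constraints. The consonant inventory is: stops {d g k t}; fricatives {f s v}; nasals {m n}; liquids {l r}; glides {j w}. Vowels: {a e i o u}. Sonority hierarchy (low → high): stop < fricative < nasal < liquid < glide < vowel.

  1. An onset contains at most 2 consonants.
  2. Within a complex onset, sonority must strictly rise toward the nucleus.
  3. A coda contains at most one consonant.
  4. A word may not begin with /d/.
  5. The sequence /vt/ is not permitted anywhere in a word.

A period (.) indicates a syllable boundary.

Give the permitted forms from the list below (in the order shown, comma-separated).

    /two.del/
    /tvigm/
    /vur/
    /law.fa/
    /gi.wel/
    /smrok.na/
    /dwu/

/two.del/ — σ1 onset /tw/ (1→5 rises), coda /∅/ ok; σ2 onset /d/, coda /l/ ok → permitted
/tvigm/ — violates constraint 3: syllable 1 coda /gm/ has 2 consonants (> 1) → not permitted
/vur/ — σ1 onset /v/, coda /r/ ok → permitted
/law.fa/ — σ1 onset /l/, coda /w/ ok; σ2 onset /f/, coda /∅/ ok → permitted
/gi.wel/ — σ1 onset /g/, coda /∅/ ok; σ2 onset /w/, coda /l/ ok → permitted
/smrok.na/ — violates constraint 1: syllable 1 onset /smr/ has 3 consonants (> 2) → not permitted
/dwu/ — violates constraint 4: word begins with /d/ → not permitted

/two.del/, /vur/, /law.fa/, /gi.wel/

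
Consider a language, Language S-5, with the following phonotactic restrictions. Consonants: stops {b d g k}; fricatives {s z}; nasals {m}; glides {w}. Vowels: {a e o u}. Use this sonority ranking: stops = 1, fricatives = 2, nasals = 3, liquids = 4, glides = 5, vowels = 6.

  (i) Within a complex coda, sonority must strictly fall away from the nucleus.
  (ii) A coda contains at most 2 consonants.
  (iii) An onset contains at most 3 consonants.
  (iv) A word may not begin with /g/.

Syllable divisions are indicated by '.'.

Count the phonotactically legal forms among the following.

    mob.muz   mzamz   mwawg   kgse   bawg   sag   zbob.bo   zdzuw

mob.muz — σ1 onset /m/, coda /b/ ok; σ2 onset /m/, coda /z/ ok → phonotactically legal
mzamz — σ1 onset /mz/ (2C), coda /mz/ (3→2 falls) ok → phonotactically legal
mwawg — σ1 onset /mw/ (2C), coda /wg/ (5→1 falls) ok → phonotactically legal
kgse — σ1 onset /kgs/ (3C), coda /∅/ ok → phonotactically legal
bawg — σ1 onset /b/, coda /wg/ (5→1 falls) ok → phonotactically legal
sag — σ1 onset /s/, coda /g/ ok → phonotactically legal
zbob.bo — σ1 onset /zb/ (2C), coda /b/ ok; σ2 onset /b/, coda /∅/ ok → phonotactically legal
zdzuw — σ1 onset /zdz/ (3C), coda /w/ ok → phonotactically legal
Phonotactically legal: mob.muz, mzamz, mwawg, kgse, bawg, sag, zbob.bo, zdzuw → 8.

8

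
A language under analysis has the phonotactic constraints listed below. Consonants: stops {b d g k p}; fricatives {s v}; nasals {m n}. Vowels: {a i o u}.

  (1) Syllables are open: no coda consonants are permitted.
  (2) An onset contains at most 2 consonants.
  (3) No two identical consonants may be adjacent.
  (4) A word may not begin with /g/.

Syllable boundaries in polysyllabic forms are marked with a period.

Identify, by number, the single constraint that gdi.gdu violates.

gdi.gdu: word begins with /g/.
This is a violation of constraint 4: "A word may not begin with /g/."
The remaining constraints (1, 2, 3) are satisfied.

4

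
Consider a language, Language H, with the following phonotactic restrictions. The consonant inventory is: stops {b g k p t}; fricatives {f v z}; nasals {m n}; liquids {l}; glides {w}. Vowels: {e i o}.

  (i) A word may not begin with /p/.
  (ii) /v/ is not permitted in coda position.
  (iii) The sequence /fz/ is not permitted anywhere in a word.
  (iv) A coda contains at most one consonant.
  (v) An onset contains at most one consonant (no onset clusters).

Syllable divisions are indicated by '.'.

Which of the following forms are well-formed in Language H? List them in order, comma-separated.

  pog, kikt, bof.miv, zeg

zeg

pog — violates constraint (i): word begins with /p/ → ill-formed
kikt — violates constraint (iv): syllable 1 coda /kt/ has 2 consonants (> 1) → ill-formed
bof.miv — violates constraint (ii): syllable 2 coda contains /v/ → ill-formed
zeg — σ1 onset /z/, coda /g/ ok → well-formed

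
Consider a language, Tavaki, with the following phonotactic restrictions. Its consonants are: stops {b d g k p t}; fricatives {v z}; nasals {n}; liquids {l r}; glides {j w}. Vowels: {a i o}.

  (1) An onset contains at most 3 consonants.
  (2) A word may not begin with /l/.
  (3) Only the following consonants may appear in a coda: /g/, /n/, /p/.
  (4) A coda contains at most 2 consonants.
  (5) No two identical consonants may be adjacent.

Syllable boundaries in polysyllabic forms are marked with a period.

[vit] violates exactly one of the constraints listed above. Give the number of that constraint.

[vit]: syllable 1 coda contains /t/, which is not a licensed coda consonant.
This is a violation of constraint 3: "Only the following consonants may appear in a coda: /g/, /n/, /p/."
The remaining constraints (1, 2, 4, 5) are satisfied.

3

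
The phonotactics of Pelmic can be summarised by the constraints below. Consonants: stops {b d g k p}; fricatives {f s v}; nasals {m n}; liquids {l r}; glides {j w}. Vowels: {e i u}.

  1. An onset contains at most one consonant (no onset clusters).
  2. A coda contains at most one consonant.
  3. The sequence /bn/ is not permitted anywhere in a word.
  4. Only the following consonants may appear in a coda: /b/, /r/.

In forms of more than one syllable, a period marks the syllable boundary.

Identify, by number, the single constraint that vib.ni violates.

3

vib.ni: contains banned sequence /bn/.
This is a violation of constraint 3: "The sequence /bn/ is not permitted anywhere in a word."
The remaining constraints (1, 2, 4) are satisfied.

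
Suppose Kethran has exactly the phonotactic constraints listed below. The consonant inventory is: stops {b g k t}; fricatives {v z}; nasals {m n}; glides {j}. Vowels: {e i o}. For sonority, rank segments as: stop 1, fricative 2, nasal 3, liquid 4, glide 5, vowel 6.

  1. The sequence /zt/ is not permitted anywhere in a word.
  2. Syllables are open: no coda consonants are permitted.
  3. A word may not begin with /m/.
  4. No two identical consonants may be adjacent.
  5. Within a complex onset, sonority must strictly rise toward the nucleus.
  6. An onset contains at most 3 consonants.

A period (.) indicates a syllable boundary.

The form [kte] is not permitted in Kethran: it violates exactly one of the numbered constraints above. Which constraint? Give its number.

5

[kte]: syllable 1 onset /kt/: /k/ (stop, 1) → /t/ (stop, 1) does not rise.
This is a violation of constraint 5: "Within a complex onset, sonority must strictly rise toward the nucleus."
The remaining constraints (1, 2, 3, 4, 6) are satisfied.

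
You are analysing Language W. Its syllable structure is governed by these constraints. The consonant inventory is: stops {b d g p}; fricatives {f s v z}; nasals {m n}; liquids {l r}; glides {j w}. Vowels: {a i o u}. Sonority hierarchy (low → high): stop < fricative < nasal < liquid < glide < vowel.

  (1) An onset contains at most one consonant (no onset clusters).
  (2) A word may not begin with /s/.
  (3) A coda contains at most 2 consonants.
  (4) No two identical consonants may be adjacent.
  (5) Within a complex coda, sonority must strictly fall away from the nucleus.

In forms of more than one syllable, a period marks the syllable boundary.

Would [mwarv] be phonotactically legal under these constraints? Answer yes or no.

no

[mwarv] — violates constraint 1: syllable 1 onset /mw/ has 2 consonants (> 1) → phonotactically illegal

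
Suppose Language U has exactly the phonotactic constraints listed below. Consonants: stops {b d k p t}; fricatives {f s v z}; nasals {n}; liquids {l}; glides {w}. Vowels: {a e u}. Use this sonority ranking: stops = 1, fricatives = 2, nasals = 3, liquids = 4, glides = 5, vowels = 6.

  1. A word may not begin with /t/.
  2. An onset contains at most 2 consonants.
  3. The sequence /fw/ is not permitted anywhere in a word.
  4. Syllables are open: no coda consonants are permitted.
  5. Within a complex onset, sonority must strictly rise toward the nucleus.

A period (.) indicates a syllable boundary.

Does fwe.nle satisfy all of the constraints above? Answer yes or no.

no

fwe.nle — violates constraint 3: contains banned sequence /fw/ → phonotactically illegal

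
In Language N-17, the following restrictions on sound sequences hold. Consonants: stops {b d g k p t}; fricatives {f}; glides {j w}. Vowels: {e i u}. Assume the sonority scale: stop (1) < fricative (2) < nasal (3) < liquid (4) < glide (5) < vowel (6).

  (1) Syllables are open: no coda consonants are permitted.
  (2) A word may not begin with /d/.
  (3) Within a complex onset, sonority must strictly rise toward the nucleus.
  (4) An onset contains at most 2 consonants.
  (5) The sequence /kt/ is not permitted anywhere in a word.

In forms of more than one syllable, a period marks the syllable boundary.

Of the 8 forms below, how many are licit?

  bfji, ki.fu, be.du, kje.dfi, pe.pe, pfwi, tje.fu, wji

bfji — violates constraint 4: syllable 1 onset /bfj/ has 3 consonants (> 2) → illicit
ki.fu — σ1 onset /k/, coda /∅/ ok; σ2 onset /f/, coda /∅/ ok → licit
be.du — σ1 onset /b/, coda /∅/ ok; σ2 onset /d/, coda /∅/ ok → licit
kje.dfi — σ1 onset /kj/ (1→5 rises), coda /∅/ ok; σ2 onset /df/ (1→2 rises), coda /∅/ ok → licit
pe.pe — σ1 onset /p/, coda /∅/ ok; σ2 onset /p/, coda /∅/ ok → licit
pfwi — violates constraint 4: syllable 1 onset /pfw/ has 3 consonants (> 2) → illicit
tje.fu — σ1 onset /tj/ (1→5 rises), coda /∅/ ok; σ2 onset /f/, coda /∅/ ok → licit
wji — violates constraint 3: syllable 1 onset /wj/: /w/ (glide, 5) → /j/ (glide, 5) does not rise → illicit
Licit: ki.fu, be.du, kje.dfi, pe.pe, tje.fu → 5.

5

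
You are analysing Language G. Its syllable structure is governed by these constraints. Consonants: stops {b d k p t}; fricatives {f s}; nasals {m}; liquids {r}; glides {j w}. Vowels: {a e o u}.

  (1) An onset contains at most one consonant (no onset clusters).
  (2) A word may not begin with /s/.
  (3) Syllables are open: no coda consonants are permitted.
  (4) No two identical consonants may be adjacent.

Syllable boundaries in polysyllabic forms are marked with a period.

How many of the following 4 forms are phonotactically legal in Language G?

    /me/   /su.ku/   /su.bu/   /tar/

1

/me/ — σ1 onset /m/, coda /∅/ ok → phonotactically legal
/su.ku/ — violates constraint 2: word begins with /s/ → phonotactically illegal
/su.bu/ — violates constraint 2: word begins with /s/ → phonotactically illegal
/tar/ — violates constraint 3: syllable 1 coda /r/ has 1 consonant (> 0) → phonotactically illegal
Phonotactically legal: /me/ → 1.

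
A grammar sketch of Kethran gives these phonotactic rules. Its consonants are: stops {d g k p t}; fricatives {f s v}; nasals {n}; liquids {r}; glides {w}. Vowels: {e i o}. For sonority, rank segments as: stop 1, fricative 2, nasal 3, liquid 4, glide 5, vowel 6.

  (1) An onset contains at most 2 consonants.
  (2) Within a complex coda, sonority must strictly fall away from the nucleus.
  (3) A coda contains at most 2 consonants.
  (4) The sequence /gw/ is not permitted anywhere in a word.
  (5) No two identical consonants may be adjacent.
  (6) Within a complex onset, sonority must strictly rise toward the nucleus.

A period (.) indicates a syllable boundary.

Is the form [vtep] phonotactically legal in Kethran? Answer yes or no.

no

[vtep] — violates constraint 6: syllable 1 onset /vt/: /v/ (fricative, 2) → /t/ (stop, 1) does not rise → phonotactically illegal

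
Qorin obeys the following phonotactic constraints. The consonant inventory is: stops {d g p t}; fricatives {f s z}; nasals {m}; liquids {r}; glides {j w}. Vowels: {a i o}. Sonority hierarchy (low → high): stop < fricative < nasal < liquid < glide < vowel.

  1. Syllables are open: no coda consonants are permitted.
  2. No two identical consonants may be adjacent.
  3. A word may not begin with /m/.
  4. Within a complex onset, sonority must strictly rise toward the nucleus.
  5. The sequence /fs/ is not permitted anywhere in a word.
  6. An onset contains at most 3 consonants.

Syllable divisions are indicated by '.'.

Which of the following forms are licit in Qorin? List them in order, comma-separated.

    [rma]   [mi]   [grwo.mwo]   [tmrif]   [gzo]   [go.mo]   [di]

[rma] — violates constraint 4: syllable 1 onset /rm/: /r/ (liquid, 4) → /m/ (nasal, 3) does not rise → illicit
[mi] — violates constraint 3: word begins with /m/ → illicit
[grwo.mwo] — σ1 onset /grw/ (1→4→5 rises), coda /∅/ ok; σ2 onset /mw/ (3→5 rises), coda /∅/ ok → licit
[tmrif] — violates constraint 1: syllable 1 coda /f/ has 1 consonant (> 0) → illicit
[gzo] — σ1 onset /gz/ (1→2 rises), coda /∅/ ok → licit
[go.mo] — σ1 onset /g/, coda /∅/ ok; σ2 onset /m/, coda /∅/ ok → licit
[di] — σ1 onset /d/, coda /∅/ ok → licit

[grwo.mwo], [gzo], [go.mo], [di]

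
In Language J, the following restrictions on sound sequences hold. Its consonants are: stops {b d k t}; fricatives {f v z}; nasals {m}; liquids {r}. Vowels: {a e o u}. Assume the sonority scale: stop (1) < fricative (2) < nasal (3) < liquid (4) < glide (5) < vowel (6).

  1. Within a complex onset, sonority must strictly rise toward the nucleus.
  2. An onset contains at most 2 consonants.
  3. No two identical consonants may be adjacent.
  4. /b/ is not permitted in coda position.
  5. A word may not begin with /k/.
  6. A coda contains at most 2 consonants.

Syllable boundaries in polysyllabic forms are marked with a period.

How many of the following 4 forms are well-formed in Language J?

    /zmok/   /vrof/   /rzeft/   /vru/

/zmok/ — σ1 onset /zm/ (2→3 rises), coda /k/ ok → well-formed
/vrof/ — σ1 onset /vr/ (2→4 rises), coda /f/ ok → well-formed
/rzeft/ — violates constraint 1: syllable 1 onset /rz/: /r/ (liquid, 4) → /z/ (fricative, 2) does not rise → ill-formed
/vru/ — σ1 onset /vr/ (2→4 rises), coda /∅/ ok → well-formed
Well-formed: /zmok/, /vrof/, /vru/ → 3.

3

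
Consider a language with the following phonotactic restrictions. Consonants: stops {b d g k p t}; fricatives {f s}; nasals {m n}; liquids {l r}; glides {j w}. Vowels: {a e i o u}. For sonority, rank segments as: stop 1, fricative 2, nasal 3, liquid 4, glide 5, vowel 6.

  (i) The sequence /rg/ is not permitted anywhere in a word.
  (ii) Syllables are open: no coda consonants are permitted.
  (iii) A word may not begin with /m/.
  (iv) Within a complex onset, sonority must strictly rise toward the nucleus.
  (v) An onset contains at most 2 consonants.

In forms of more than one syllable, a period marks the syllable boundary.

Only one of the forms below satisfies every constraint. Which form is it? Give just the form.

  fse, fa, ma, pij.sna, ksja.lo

fse — violates constraint (iv): syllable 1 onset /fs/: /f/ (fricative, 2) → /s/ (fricative, 2) does not rise → ill-formed
fa — σ1 onset /f/, coda /∅/ ok → well-formed
ma — violates constraint (iii): word begins with /m/ → ill-formed
pij.sna — violates constraint (ii): syllable 1 coda /j/ has 1 consonant (> 0) → ill-formed
ksja.lo — violates constraint (v): syllable 1 onset /ksj/ has 3 consonants (> 2) → ill-formed

fa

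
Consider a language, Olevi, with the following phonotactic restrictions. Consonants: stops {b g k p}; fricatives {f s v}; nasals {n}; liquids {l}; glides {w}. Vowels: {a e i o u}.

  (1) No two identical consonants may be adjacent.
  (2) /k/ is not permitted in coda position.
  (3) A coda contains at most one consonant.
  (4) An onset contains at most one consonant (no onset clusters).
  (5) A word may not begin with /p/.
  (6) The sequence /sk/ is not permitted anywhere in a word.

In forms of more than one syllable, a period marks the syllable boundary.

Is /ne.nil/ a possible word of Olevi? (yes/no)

/ne.nil/ — σ1 onset /n/, coda /∅/ ok; σ2 onset /n/, coda /l/ ok → licit

yes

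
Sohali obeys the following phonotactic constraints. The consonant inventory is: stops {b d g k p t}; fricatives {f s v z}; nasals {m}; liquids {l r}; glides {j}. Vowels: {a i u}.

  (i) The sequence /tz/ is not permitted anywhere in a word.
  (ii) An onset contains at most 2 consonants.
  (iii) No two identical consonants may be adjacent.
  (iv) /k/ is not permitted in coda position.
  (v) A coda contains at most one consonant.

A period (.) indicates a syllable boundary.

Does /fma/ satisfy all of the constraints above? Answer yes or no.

yes

/fma/ — σ1 onset /fm/ (2C), coda /∅/ ok → phonotactically legal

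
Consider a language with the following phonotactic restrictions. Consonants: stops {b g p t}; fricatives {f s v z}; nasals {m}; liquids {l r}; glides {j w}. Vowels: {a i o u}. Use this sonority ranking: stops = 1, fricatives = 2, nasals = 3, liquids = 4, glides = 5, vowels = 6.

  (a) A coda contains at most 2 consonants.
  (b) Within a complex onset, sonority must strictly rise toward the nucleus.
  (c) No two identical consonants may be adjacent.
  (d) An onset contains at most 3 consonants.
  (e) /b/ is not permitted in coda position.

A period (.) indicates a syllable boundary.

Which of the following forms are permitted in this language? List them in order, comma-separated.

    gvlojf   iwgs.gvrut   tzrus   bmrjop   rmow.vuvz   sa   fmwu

gvlojf, tzrus, sa, fmwu

gvlojf — σ1 onset /gvl/ (1→2→4 rises), coda /jf/ (2C) ok → permitted
iwgs.gvrut — violates constraint (a): syllable 1 coda /wgs/ has 3 consonants (> 2) → not permitted
tzrus — σ1 onset /tzr/ (1→2→4 rises), coda /s/ ok → permitted
bmrjop — violates constraint (d): syllable 1 onset /bmrj/ has 4 consonants (> 3) → not permitted
rmow.vuvz — violates constraint (b): syllable 1 onset /rm/: /r/ (liquid, 4) → /m/ (nasal, 3) does not rise → not permitted
sa — σ1 onset /s/, coda /∅/ ok → permitted
fmwu — σ1 onset /fmw/ (2→3→5 rises), coda /∅/ ok → permitted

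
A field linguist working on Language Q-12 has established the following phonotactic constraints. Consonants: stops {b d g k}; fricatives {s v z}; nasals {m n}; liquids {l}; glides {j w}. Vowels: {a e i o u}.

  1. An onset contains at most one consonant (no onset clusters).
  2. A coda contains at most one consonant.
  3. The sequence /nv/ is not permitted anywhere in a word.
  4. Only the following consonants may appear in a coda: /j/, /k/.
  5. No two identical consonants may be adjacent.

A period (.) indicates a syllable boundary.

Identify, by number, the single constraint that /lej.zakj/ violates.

2

/lej.zakj/: syllable 2 coda /kj/ has 2 consonants (> 1).
This is a violation of constraint 2: "A coda contains at most one consonant."
The remaining constraints (1, 3, 4, 5) are satisfied.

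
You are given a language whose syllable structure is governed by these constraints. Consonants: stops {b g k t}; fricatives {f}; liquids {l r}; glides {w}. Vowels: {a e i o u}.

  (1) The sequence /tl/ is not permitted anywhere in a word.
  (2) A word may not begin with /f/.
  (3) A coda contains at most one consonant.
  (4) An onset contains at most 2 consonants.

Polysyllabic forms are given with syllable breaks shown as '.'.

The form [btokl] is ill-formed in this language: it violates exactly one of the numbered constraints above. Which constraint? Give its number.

[btokl]: syllable 1 coda /kl/ has 2 consonants (> 1).
This is a violation of constraint 3: "A coda contains at most one consonant."
The remaining constraints (1, 2, 4) are satisfied.

3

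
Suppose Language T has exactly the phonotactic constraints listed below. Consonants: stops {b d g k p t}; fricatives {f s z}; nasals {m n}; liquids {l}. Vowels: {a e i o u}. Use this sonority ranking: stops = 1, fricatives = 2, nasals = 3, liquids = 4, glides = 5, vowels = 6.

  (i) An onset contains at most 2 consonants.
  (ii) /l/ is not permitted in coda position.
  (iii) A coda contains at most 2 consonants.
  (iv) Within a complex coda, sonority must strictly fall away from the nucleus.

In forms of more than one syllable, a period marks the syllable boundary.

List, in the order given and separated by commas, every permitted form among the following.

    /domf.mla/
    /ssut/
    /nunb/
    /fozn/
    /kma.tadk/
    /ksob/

/domf.mla/ — σ1 onset /d/, coda /mf/ (3→2 falls) ok; σ2 onset /ml/ (2C), coda /∅/ ok → permitted
/ssut/ — σ1 onset /ss/ (2C), coda /t/ ok → permitted
/nunb/ — σ1 onset /n/, coda /nb/ (3→1 falls) ok → permitted
/fozn/ — violates constraint (iv): syllable 1 coda /zn/: /z/ (fricative, 2) → /n/ (nasal, 3) does not fall → not permitted
/kma.tadk/ — violates constraint (iv): syllable 2 coda /dk/: /d/ (stop, 1) → /k/ (stop, 1) does not fall → not permitted
/ksob/ — σ1 onset /ks/ (2C), coda /b/ ok → permitted

/domf.mla/, /ssut/, /nunb/, /ksob/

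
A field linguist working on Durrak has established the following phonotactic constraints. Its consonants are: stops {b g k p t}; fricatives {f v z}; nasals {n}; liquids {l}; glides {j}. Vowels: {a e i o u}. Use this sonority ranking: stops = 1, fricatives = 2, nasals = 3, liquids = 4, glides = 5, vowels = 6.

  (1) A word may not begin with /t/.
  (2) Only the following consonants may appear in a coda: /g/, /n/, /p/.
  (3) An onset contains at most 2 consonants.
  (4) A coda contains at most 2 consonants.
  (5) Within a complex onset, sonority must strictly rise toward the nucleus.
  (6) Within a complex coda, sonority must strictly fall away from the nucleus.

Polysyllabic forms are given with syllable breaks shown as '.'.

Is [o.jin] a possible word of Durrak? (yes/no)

[o.jin] — σ1 onset /∅/, coda /∅/ ok; σ2 onset /j/, coda /n/ ok → well-formed

yes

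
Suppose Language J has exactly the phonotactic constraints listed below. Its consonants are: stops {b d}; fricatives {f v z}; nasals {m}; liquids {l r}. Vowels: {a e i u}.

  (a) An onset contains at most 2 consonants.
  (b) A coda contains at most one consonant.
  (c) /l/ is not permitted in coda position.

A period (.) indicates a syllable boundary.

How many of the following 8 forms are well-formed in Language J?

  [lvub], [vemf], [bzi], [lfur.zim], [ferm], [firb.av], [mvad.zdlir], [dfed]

4

[lvub] — σ1 onset /lv/ (2C), coda /b/ ok → well-formed
[vemf] — violates constraint (b): syllable 1 coda /mf/ has 2 consonants (> 1) → ill-formed
[bzi] — σ1 onset /bz/ (2C), coda /∅/ ok → well-formed
[lfur.zim] — σ1 onset /lf/ (2C), coda /r/ ok; σ2 onset /z/, coda /m/ ok → well-formed
[ferm] — violates constraint (b): syllable 1 coda /rm/ has 2 consonants (> 1) → ill-formed
[firb.av] — violates constraint (b): syllable 1 coda /rb/ has 2 consonants (> 1) → ill-formed
[mvad.zdlir] — violates constraint (a): syllable 2 onset /zdl/ has 3 consonants (> 2) → ill-formed
[dfed] — σ1 onset /df/ (2C), coda /d/ ok → well-formed
Well-formed: [lvub], [bzi], [lfur.zim], [dfed] → 4.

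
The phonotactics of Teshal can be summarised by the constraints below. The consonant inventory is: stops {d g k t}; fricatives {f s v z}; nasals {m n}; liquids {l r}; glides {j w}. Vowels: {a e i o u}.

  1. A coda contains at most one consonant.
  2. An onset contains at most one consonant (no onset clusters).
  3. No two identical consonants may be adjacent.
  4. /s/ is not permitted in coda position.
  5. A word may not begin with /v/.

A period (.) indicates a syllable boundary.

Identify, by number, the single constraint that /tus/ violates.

4

/tus/: syllable 1 coda contains /s/.
This is a violation of constraint 4: "/s/ is not permitted in coda position."
The remaining constraints (1, 2, 3, 5) are satisfied.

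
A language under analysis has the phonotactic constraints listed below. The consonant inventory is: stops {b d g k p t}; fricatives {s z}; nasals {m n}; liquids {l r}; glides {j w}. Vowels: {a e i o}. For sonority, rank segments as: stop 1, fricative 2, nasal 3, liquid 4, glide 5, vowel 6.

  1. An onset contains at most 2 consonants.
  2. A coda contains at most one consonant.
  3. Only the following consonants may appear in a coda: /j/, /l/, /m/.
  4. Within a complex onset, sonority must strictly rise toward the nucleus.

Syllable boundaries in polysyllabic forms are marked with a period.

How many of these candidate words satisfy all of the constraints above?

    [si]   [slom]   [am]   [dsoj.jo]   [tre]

5

[si] — σ1 onset /s/, coda /∅/ ok → licit
[slom] — σ1 onset /sl/ (2→4 rises), coda /m/ ok → licit
[am] — σ1 onset /∅/, coda /m/ ok → licit
[dsoj.jo] — σ1 onset /ds/ (1→2 rises), coda /j/ ok; σ2 onset /j/, coda /∅/ ok → licit
[tre] — σ1 onset /tr/ (1→4 rises), coda /∅/ ok → licit
Licit: [si], [slom], [am], [dsoj.jo], [tre] → 5.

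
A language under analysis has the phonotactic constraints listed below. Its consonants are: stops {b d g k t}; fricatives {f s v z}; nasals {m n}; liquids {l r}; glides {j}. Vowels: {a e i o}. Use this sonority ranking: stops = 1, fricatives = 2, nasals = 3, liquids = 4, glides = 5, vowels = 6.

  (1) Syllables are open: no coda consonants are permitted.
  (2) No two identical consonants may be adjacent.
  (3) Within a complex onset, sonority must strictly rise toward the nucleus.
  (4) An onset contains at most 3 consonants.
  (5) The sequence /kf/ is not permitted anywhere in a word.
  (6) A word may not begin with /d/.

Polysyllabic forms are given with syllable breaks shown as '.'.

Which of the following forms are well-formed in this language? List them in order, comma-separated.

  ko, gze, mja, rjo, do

ko — σ1 onset /k/, coda /∅/ ok → well-formed
gze — σ1 onset /gz/ (1→2 rises), coda /∅/ ok → well-formed
mja — σ1 onset /mj/ (3→5 rises), coda /∅/ ok → well-formed
rjo — σ1 onset /rj/ (4→5 rises), coda /∅/ ok → well-formed
do — violates constraint 6: word begins with /d/ → ill-formed

ko, gze, mja, rjo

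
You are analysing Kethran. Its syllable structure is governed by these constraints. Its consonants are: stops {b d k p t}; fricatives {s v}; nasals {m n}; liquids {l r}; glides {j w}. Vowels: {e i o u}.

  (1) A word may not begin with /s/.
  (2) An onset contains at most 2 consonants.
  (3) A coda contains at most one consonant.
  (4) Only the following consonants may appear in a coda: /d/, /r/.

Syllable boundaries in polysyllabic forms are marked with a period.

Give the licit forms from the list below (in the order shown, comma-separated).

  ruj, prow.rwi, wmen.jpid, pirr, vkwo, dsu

ruj — violates constraint 4: syllable 1 coda contains /j/, which is not a licensed coda consonant → illicit
prow.rwi — violates constraint 4: syllable 1 coda contains /w/, which is not a licensed coda consonant → illicit
wmen.jpid — violates constraint 4: syllable 1 coda contains /n/, which is not a licensed coda consonant → illicit
pirr — violates constraint 3: syllable 1 coda /rr/ has 2 consonants (> 1) → illicit
vkwo — violates constraint 2: syllable 1 onset /vkw/ has 3 consonants (> 2) → illicit
dsu — σ1 onset /ds/ (2C), coda /∅/ ok → licit

dsu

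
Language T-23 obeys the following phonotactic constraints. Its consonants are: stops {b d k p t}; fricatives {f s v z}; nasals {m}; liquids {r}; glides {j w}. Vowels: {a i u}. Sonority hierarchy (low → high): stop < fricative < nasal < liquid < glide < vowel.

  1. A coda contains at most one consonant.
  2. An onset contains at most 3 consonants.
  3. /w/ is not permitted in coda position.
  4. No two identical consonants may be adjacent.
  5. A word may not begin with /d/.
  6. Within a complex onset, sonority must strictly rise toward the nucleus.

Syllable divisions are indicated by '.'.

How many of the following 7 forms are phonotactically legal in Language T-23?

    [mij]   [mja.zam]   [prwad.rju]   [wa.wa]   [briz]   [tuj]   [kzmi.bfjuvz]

6

[mij] — σ1 onset /m/, coda /j/ ok → phonotactically legal
[mja.zam] — σ1 onset /mj/ (3→5 rises), coda /∅/ ok; σ2 onset /z/, coda /m/ ok → phonotactically legal
[prwad.rju] — σ1 onset /prw/ (1→4→5 rises), coda /d/ ok; σ2 onset /rj/ (4→5 rises), coda /∅/ ok → phonotactically legal
[wa.wa] — σ1 onset /w/, coda /∅/ ok; σ2 onset /w/, coda /∅/ ok → phonotactically legal
[briz] — σ1 onset /br/ (1→4 rises), coda /z/ ok → phonotactically legal
[tuj] — σ1 onset /t/, coda /j/ ok → phonotactically legal
[kzmi.bfjuvz] — violates constraint 1: syllable 2 coda /vz/ has 2 consonants (> 1) → phonotactically illegal
Phonotactically legal: [mij], [mja.zam], [prwad.rju], [wa.wa], [briz], [tuj] → 6.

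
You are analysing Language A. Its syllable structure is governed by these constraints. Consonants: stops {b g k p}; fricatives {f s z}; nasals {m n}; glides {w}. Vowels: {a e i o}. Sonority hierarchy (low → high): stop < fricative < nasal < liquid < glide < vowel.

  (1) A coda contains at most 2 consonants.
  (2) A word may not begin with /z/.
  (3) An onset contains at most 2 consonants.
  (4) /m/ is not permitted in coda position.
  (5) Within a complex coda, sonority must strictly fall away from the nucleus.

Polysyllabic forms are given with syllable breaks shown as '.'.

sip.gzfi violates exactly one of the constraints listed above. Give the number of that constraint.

sip.gzfi: syllable 2 onset /gzf/ has 3 consonants (> 2).
This is a violation of constraint 3: "An onset contains at most 2 consonants."
The remaining constraints (1, 2, 4, 5) are satisfied.

3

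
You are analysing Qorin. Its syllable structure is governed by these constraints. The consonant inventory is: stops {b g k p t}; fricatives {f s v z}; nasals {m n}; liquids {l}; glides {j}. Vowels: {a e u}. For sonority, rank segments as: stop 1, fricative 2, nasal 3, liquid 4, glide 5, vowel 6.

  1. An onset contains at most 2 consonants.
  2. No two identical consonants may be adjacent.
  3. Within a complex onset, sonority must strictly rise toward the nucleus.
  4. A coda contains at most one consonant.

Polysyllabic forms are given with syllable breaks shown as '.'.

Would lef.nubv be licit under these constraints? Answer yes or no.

lef.nubv — violates constraint 4: syllable 2 coda /bv/ has 2 consonants (> 1) → illicit

no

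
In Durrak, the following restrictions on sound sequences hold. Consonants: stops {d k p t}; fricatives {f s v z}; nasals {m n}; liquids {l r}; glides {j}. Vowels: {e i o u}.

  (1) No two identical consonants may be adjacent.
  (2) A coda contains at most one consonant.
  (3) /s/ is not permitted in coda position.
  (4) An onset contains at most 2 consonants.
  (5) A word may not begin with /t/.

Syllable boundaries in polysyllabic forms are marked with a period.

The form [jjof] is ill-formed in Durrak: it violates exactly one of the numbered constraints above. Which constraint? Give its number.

[jjof]: adjacent identical consonants /jj/.
This is a violation of constraint 1: "No two identical consonants may be adjacent."
The remaining constraints (2, 3, 4, 5) are satisfied.

1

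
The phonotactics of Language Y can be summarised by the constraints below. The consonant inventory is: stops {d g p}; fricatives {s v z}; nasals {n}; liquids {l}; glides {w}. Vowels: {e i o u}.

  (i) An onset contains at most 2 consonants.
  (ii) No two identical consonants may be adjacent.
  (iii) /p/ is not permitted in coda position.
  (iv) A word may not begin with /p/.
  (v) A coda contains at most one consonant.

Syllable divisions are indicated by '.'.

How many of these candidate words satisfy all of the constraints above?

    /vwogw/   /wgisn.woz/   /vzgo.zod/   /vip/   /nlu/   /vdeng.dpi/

1

/vwogw/ — violates constraint (v): syllable 1 coda /gw/ has 2 consonants (> 1) → phonotactically illegal
/wgisn.woz/ — violates constraint (v): syllable 1 coda /sn/ has 2 consonants (> 1) → phonotactically illegal
/vzgo.zod/ — violates constraint (i): syllable 1 onset /vzg/ has 3 consonants (> 2) → phonotactically illegal
/vip/ — violates constraint (iii): syllable 1 coda contains /p/ → phonotactically illegal
/nlu/ — σ1 onset /nl/ (2C), coda /∅/ ok → phonotactically legal
/vdeng.dpi/ — violates constraint (v): syllable 1 coda /ng/ has 2 consonants (> 1) → phonotactically illegal
Phonotactically legal: /nlu/ → 1.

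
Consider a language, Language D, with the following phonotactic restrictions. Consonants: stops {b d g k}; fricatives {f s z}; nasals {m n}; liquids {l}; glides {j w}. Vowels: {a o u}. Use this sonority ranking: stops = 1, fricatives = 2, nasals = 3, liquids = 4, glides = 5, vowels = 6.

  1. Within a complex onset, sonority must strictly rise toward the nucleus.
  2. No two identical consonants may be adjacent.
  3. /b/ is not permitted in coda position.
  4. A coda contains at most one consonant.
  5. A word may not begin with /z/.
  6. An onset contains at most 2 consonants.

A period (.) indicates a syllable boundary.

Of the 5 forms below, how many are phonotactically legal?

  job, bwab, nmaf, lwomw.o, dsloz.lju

job — violates constraint 3: syllable 1 coda contains /b/ → phonotactically illegal
bwab — violates constraint 3: syllable 1 coda contains /b/ → phonotactically illegal
nmaf — violates constraint 1: syllable 1 onset /nm/: /n/ (nasal, 3) → /m/ (nasal, 3) does not rise → phonotactically illegal
lwomw.o — violates constraint 4: syllable 1 coda /mw/ has 2 consonants (> 1) → phonotactically illegal
dsloz.lju — violates constraint 6: syllable 1 onset /dsl/ has 3 consonants (> 2) → phonotactically illegal
No form is phonotactically legal → 0.

0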